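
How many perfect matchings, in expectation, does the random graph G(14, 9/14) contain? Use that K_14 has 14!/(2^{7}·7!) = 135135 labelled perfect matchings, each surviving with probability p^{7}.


K_14 has 14!/(2^{7}·7!) = 135135 labelled perfect matchings.
For each such perfect matching H, let X_H = 1 if all 7 edges of H are present in G. Then P[X_H = 1] = p^{7} = (9/14)^{7} = 4782969/105413504.
By linearity of expectation: E[X] = Σ_H E[X_H] = 135135 · p^{7} = 135135 · 4782969/105413504 = 92335216545/15059072.
Numerically: E[X] ≈ 6.13e+03.

E[X] = 135135 · (9/14)^{7} = 92335216545/15059072 ≈ 6.13e+03.


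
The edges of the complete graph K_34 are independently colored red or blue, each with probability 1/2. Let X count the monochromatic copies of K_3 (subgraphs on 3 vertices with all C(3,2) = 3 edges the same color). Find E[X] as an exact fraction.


Let X = Σ_S X_S over the C(34, 3) = 5984 subsets S of size 3, where X_S = 1 if the K_3 on S is monochromatic.
For a fixed S, the K_3 on S has C(3, 2) = 3 edges. P[all 3 edges red] = (1/2)^3, and likewise for blue, so P[monochromatic] = 2·(1/2)^3 = 2^{1 − 3} = 1/4.
By linearity of expectation: E[X] = C(34, 3) · 2^{1 − 3} = 5984 · 1/4 = 1496.
Numerically: E[X] ≈ 1496.0000.

E[X] = C(34,3)·2^(1−C(3,2)) = 1496 ≈ 1496.0000.


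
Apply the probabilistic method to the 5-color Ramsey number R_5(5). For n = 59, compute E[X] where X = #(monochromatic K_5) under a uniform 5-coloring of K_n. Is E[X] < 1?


E[X] = C(59, 5) · 5^{1 − 10} = 5006386 · 5^{−9} = 5006386/1953125.
As a reduced fraction: E[X] = 5006386/1953125 ≈ 2.563270.
Is E[X] < 1? NO.
Since E[X] ≥ 1, the first-moment bound is inconclusive at n = 59; it does NOT by itself certify R_5(5) > 59.

E[X] = 5006386/1953125 ≈ 2.563270; E[X] ≥ 1; first-moment method inconclusive here.


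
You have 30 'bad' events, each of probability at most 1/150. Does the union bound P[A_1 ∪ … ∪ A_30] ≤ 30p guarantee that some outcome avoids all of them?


Union bound: P[∪_{i=1}^{30} A_i] ≤ Σ_i P[A_i] ≤ 30·p = 30·(1/150) = 1/5.
Numerically: 1/5 ≈ 0.20000.
Is 1/5 < 1? YES.
Since P[∪ A_i] ≤ 1/5 < 1, the complement has P[∩ A_i^c] ≥ 1 − 1/5 = 4/5 > 0, so some outcome avoids every A_i.

30·p = 1/5 ≈ 0.20000; existence CERTIFIED by the union bound.


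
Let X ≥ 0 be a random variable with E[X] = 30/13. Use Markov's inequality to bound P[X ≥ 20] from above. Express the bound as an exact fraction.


μ = E[X] = 30/13, a = 20.
Markov: P[X ≥ 20] ≤ μ/a = (30/13)/20 = 3/26.
Numerically: ≈ 0.115385.
(Since a = 20 > μ = 2.307692, the bound 3/26 is < 1 and informative.)

P[X ≥ 20] ≤ 3/26 ≈ 0.115385.


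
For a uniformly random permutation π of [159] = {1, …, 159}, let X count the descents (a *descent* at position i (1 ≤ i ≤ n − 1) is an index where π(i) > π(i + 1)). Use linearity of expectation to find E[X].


Write X = Σ X_I over i = 1, …, 158, with X_I the indicator of one descent.
There are 158 indicators.
For each fixed i, the pair (π(i), π(i+1)) is a uniformly random ordered pair of distinct values from {1, …, 159}; by symmetry P[π(i) > π(i+1)] = 1/2.
By linearity: E[X] = 158 · (1/2) = (159 − 1) · (1/2) = 79 ≈ 79.00000.

E[X] = 79 = 79.00000.


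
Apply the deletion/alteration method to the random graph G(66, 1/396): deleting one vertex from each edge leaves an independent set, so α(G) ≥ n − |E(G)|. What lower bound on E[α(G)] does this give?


E[|E(G)|] = C(66, 2)·p = 2145 · (1/396) = 65/12.
E[α(G)] ≥ n − E[|E(G)|] = 66 − 65/12 = 727/12.
Numerically: ≈ 60.5833.
(This is only a lower bound; the true E[α(G)] may be larger.)

E[α(G)] ≥ 727/12 ≈ 60.5833.


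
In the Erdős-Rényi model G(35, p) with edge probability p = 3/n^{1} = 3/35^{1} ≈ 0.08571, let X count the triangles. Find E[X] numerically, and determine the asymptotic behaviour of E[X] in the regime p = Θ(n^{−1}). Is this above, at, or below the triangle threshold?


Number of potential triangles: C(35, 3) = 6545.
Each occurs with probability p³ ≈ (0.08571)³ ≈ 6.297376e-04.
By linearity: E[X] = C(35, 3)·p³ ≈ 6545 · 6.297376e-04 ≈ 4.1216.
Here α = 1, so p = 3/n is exactly at the triangle threshold p ~ 1/n. Asymptotically E[X] → c³/6 = 3³/6 = 9/2 ≈ 4.5000, a bounded constant. In this regime the triangle count is asymptotically Poisson(c³/6).

E[X] ≈ 4.1216; in regime p = Θ(1/n^{1}) E[X] stays bounded (at the triangle threshold p ~ 1/n).


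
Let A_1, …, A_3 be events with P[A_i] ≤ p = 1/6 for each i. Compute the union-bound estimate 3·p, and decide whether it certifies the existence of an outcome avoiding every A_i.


Union bound: P[∪_{i=1}^{3} A_i] ≤ Σ_i P[A_i] ≤ 3·p = 3·(1/6) = 1/2.
Numerically: 1/2 ≈ 0.50000.
Is 1/2 < 1? YES.
Since P[∪ A_i] ≤ 1/2 < 1, the complement has P[∩ A_i^c] ≥ 1 − 1/2 = 1/2 > 0, so some outcome avoids every A_i.

3·p = 1/2 ≈ 0.50000; existence CERTIFIED by the union bound.


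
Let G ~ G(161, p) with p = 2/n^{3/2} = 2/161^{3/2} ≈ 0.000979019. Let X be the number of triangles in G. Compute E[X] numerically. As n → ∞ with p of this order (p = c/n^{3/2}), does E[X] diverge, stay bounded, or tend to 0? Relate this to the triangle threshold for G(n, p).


Number of potential triangles: C(161, 3) = 682640.
Each occurs with probability p³ ≈ (0.000979019)³ ≈ 9.38368769e-10.
By linearity: E[X] = C(161, 3)·p³ ≈ 682640 · 9.38368769e-10 ≈ 0.000641.
Since α = 3/2 > 1, p = c/n^{3/2} = o(1/n) is below the triangle threshold p ~ 1/n. Asymptotically E[X] ~ (c³/6)·n^{3(1−α)} = (2³/6)·n^{-1.5} → 0, so by Markov's inequality G has no triangles w.h.p.

E[X] ≈ 0.000641; in regime p = Θ(1/n^{3/2}) E[X] tends to 0 (below the triangle threshold p ~ 1/n).


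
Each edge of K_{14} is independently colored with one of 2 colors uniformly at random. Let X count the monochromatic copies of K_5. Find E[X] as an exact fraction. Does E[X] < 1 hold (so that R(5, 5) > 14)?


E[X] = C(14, 5) · 2^{1 − 10} = 2002 · 2^{−9} = 2002/512.
As a reduced fraction: E[X] = 1001/256 ≈ 3.910.
Is E[X] < 1? NO.
Since E[X] ≥ 1, the first-moment bound is inconclusive at n = 14; it does NOT by itself certify R(5, 5) > 14.

E[X] = 1001/256 ≈ 3.910; E[X] ≥ 1; first-moment method inconclusive here.


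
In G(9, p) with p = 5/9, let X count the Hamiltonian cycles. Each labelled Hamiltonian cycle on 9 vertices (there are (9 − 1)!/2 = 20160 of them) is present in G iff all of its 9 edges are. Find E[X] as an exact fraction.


K_9 has (9 − 1)!/2 = 20160 labelled Hamiltonian cycles.
For each such Hamiltonian cycle H, let X_H = 1 if all 9 edges of H are present in G. Then P[X_H = 1] = p^{9} = (5/9)^{9} = 1953125/387420489.
By linearity of expectation: E[X] = Σ_H E[X_H] = 20160 · p^{9} = 20160 · 1953125/387420489 = 4375000000/43046721.
Numerically: E[X] ≈ 101.6.

E[X] = 20160 · (5/9)^{9} = 4375000000/43046721 ≈ 101.6.


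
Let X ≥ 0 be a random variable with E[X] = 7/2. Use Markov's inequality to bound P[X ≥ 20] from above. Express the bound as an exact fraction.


μ = E[X] = 7/2, a = 20.
Markov: P[X ≥ 20] ≤ μ/a = (7/2)/20 = 7/40.
Numerically: ≈ 0.175000.
(Since a = 20 > μ = 3.500000, the bound 7/40 is < 1 and informative.)

P[X ≥ 20] ≤ 7/40 ≈ 0.175000.


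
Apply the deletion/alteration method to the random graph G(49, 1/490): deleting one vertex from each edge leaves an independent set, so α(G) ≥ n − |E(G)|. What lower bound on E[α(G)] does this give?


E[|E(G)|] = C(49, 2)·p = 1176 · (1/490) = 12/5.
E[α(G)] ≥ n − E[|E(G)|] = 49 − 12/5 = 233/5.
Numerically: ≈ 46.60000.
(This is only a lower bound; the true E[α(G)] may be larger.)

E[α(G)] ≥ 233/5 ≈ 46.60000.


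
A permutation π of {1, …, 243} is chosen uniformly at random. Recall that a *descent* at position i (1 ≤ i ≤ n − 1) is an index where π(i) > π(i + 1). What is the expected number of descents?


Write X = Σ X_I over i = 1, …, 242, with X_I the indicator of one descent.
There are 242 indicators.
For each fixed i, the pair (π(i), π(i+1)) is a uniformly random ordered pair of distinct values from {1, …, 243}; by symmetry P[π(i) > π(i+1)] = 1/2.
By linearity: E[X] = 242 · (1/2) = (243 − 1) · (1/2) = 121 ≈ 121.000000.

E[X] = 121 = 121.000000.


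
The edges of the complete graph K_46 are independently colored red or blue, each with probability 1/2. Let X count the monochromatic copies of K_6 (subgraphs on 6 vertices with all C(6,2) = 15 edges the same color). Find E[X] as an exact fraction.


Let X = Σ_S X_S over the C(46, 6) = 9366819 subsets S of size 6, where X_S = 1 if the K_6 on S is monochromatic.
For a fixed S, the K_6 on S has C(6, 2) = 15 edges. P[all 15 edges red] = (1/2)^15, and likewise for blue, so P[monochromatic] = 2·(1/2)^15 = 2^{1 − 15} = 1/16384.
Summing: E[X] = C(46, 6) · 2^{1 − 15} = 9366819 · 1/16384 = 9366819/16384.
Numerically: E[X] ≈ 571.70526.

E[X] = C(46,6)·2^(1−C(6,2)) = 9366819/16384 ≈ 571.70526.


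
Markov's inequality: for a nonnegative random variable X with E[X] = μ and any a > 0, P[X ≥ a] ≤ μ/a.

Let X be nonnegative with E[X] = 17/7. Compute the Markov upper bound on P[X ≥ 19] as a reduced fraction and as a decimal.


μ = E[X] = 17/7, a = 19.
Markov: P[X ≥ 19] ≤ μ/a = (17/7)/19 = 17/133.
Numerically: ≈ 0.12782.
(Since a = 19 > μ = 2.42857, the bound 17/133 is < 1 and informative.)

P[X ≥ 19] ≤ 17/133 ≈ 0.12782.


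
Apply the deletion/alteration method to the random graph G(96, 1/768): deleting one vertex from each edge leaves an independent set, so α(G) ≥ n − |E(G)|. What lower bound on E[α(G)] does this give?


E[|E(G)|] = C(96, 2)·p = 4560 · (1/768) = 95/16.
E[α(G)] ≥ n − E[|E(G)|] = 96 − 95/16 = 1441/16.
Numerically: ≈ 90.062500.
(This is only a lower bound; the true E[α(G)] may be larger.)

E[α(G)] ≥ 1441/16 ≈ 90.062500.


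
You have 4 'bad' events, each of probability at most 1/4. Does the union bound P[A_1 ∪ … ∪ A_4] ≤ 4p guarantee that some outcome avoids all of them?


Union bound: P[∪_{i=1}^{4} A_i] ≤ Σ_i P[A_i] ≤ 4·p = 4·(1/4) = 1.
Numerically: 1 ≈ 1.000.
Is 1 < 1? NO.
Since the bound 1 is ≥ 1, the union bound is uninformative here; it does NOT by itself certify existence.

4·p = 1 ≈ 1.000; existence NOT certified by the union bound.


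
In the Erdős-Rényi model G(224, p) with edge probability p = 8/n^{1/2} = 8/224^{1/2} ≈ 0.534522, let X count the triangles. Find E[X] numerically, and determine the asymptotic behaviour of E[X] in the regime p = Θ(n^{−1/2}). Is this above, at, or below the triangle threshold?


Number of potential triangles: C(224, 3) = 1848224.
Each occurs with probability p³ ≈ (0.534522)³ ≈ 1.52720710e-01.
By linearity: E[X] = C(224, 3)·p³ ≈ 1848224 · 1.52720710e-01 ≈ 282262.080898.
Since α = 1/2 < 1, p = c/n^{1/2} ≫ 1/n is above the triangle threshold p ~ 1/n. Asymptotically E[X] ~ (c³/6)·n^{3(1−α)} = (8³/6)·n^{1.5} → ∞; triangles are abundant w.h.p.

E[X] ≈ 282262.080898; in regime p = Θ(1/n^{1/2}) E[X] diverges (above the triangle threshold p ~ 1/n).


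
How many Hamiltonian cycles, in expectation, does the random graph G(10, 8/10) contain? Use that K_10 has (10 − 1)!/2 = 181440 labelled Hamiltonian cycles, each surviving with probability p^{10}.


K_10 has (10 − 1)!/2 = 181440 labelled Hamiltonian cycles.
For each such Hamiltonian cycle H, let X_H = 1 if all 10 edges of H are present in G. Then P[X_H = 1] = p^{10} = (4/5)^{10} = 1048576/9765625.
Summing the indicators: E[X] = Σ_H E[X_H] = 181440 · p^{10} = 181440 · 1048576/9765625 = 38050725888/1953125.
Numerically: E[X] ≈ 1.948e+04.

E[X] = 181440 · (4/5)^{10} = 38050725888/1953125 ≈ 1.948e+04.


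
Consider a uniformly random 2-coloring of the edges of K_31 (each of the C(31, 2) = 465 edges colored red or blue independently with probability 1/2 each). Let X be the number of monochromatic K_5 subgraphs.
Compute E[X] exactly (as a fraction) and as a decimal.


Let X = Σ_S X_S over the C(31, 5) = 169911 subsets S of size 5, where X_S = 1 if the K_5 on S is monochromatic.
For a fixed S, the K_5 on S has C(5, 2) = 10 edges. P[all 10 edges red] = (1/2)^10, and likewise for blue, so P[monochromatic] = 2·(1/2)^10 = 2^{1 − 10} = 1/512.
By linearity: E[X] = C(31, 5) · 2^{1 − 10} = 169911 · 1/512 = 169911/512.
Numerically: E[X] ≈ 331.857.

E[X] = C(31,5)·2^(1−C(5,2)) = 169911/512 ≈ 331.857.


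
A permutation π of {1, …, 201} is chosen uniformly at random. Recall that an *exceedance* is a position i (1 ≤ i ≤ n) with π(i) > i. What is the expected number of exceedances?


Write X = Σ_{i=1}^{201} X_i, where X_i = 1_{π(i) > i}.
For each fixed i, π(i) is uniform over {1, …, 201} (marginal of a uniform permutation), so P[π(i) > i] = (n − i)/n. Summing: Σ_{i=1}^{201} (n − i)/n = (0 + 1 + … + 200)/201 = 201(201 − 1)/(2·201) = (201 − 1)/2.
Hence E[X] = Σ_{i=1}^{201} (201 − i)/201 = 100 ≈ 100.000000.

E[X] = 100 = 100.000000.


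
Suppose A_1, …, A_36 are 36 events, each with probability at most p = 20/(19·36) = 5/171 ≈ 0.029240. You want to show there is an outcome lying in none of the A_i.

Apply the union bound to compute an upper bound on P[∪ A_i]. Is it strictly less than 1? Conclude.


Union bound: P[∪_{i=1}^{36} A_i] ≤ Σ_i P[A_i] ≤ 36·p = 36·(5/171) = 20/19.
Numerically: 20/19 ≈ 1.052632.
Is 20/19 < 1? NO.
Since the bound 20/19 is ≥ 1, the union bound is uninformative here; it does NOT by itself certify existence.

36·p = 20/19 ≈ 1.052632; existence NOT certified by the union bound.


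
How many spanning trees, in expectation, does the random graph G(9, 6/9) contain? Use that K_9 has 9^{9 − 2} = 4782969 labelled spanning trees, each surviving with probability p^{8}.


K_9 has 9^{9 − 2} = 4782969 labelled spanning trees.
For each such spanning tree H, let X_H = 1 if all 8 edges of H are present in G. Then P[X_H = 1] = p^{8} = (2/3)^{8} = 256/6561.
By linearity: E[X] = Σ_H E[X_H] = 4782969 · p^{8} = 4782969 · 256/6561 = 186624.
Numerically: E[X] ≈ 1.8662e+05.

E[X] = 4782969 · (2/3)^{8} = 186624 ≈ 1.8662e+05.


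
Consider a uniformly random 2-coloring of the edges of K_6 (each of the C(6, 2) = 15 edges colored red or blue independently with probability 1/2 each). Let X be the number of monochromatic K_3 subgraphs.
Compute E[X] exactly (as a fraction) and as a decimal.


Let X = Σ_S X_S over the C(6, 3) = 20 subsets S of size 3, where X_S = 1 if the K_3 on S is monochromatic.
For a fixed S, the K_3 on S has C(3, 2) = 3 edges. P[all 3 edges red] = (1/2)^3, and likewise for blue, so P[monochromatic] = 2·(1/2)^3 = 2^{1 − 3} = 1/4.
Summing: E[X] = C(6, 3) · 2^{1 − 3} = 20 · 1/4 = 5.
Numerically: E[X] ≈ 5.0000.

E[X] = C(6,3)·2^(1−C(3,2)) = 5 ≈ 5.0000.


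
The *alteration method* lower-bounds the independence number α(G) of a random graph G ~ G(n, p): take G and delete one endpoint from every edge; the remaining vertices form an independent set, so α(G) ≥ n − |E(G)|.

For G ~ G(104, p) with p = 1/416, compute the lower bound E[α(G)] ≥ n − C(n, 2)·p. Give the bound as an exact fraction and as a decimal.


E[|E(G)|] = C(104, 2)·p = 5356 · (1/416) = 103/8.
E[α(G)] ≥ n − E[|E(G)|] = 104 − 103/8 = 729/8.
Numerically: ≈ 91.125.
(This is only a lower bound; the true E[α(G)] may be larger.)

E[α(G)] ≥ 729/8 ≈ 91.125.


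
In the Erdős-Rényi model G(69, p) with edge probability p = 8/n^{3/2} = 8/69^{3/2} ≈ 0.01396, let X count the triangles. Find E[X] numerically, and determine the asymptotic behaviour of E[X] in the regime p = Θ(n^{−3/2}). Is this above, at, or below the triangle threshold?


Number of potential triangles: C(69, 3) = 52394.
Each occurs with probability p³ ≈ (0.01396)³ ≈ 2.719249e-06.
By linearity: E[X] = C(69, 3)·p³ ≈ 52394 · 2.719249e-06 ≈ 0.1425.
Since α = 3/2 > 1, p = c/n^{3/2} = o(1/n) is below the triangle threshold p ~ 1/n. Asymptotically E[X] ~ (c³/6)·n^{3(1−α)} = (8³/6)·n^{-1.5} → 0, so by Markov's inequality G has no triangles w.h.p.

E[X] ≈ 0.1425; in regime p = Θ(1/n^{3/2}) E[X] tends to 0 (below the triangle threshold p ~ 1/n).


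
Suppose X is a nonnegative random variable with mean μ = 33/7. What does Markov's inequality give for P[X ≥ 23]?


μ = E[X] = 33/7, a = 23.
Markov: P[X ≥ 23] ≤ μ/a = (33/7)/23 = 33/161.
Numerically: ≈ 0.2050.
(Since a = 23 > μ = 4.7143, the bound 33/161 is < 1 and informative.)

P[X ≥ 23] ≤ 33/161 ≈ 0.2050.


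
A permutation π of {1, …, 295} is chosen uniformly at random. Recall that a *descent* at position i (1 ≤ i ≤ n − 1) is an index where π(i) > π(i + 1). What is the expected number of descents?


Write X = Σ X_I over i = 1, …, 294, with X_I the indicator of one descent.
There are 294 indicators.
For each fixed i, the pair (π(i), π(i+1)) is a uniformly random ordered pair of distinct values from {1, …, 295}; by symmetry P[π(i) > π(i+1)] = 1/2.
By linearity: E[X] = 294 · (1/2) = (295 − 1) · (1/2) = 147 ≈ 147.000.

E[X] = 147 = 147.000.


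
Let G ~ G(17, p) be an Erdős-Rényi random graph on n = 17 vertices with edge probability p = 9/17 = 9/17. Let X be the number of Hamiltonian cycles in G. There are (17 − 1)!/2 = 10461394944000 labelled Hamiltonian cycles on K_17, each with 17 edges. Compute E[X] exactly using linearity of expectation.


K_17 has (17 − 1)!/2 = 10461394944000 labelled Hamiltonian cycles.
For each such Hamiltonian cycle H, let X_H = 1 if all 17 edges of H are present in G. Then P[X_H = 1] = p^{17} = (9/17)^{17} = 16677181699666569/827240261886336764177.
By linearity: E[X] = Σ_H E[X_H] = 10461394944000 · p^{17} = 10461394944000 · 16677181699666569/827240261886336764177 = 174466584313061171422427136000/827240261886336764177.
Numerically: E[X] ≈ 2.109e+08.

E[X] = 10461394944000 · (9/17)^{17} = 174466584313061171422427136000/827240261886336764177 ≈ 2.109e+08.


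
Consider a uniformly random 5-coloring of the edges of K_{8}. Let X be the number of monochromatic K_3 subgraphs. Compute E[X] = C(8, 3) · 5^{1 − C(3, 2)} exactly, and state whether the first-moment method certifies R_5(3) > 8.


E[X] = C(8, 3) · 5^{1 − 3} = 56 · 5^{−2} = 56/25.
As a reduced fraction: E[X] = 56/25 ≈ 2.240.
Is E[X] < 1? NO.
Since E[X] ≥ 1, the first-moment bound is inconclusive at n = 8; it does NOT by itself certify R_5(3) > 8.

E[X] = 56/25 ≈ 2.240; E[X] ≥ 1; first-moment method inconclusive here.


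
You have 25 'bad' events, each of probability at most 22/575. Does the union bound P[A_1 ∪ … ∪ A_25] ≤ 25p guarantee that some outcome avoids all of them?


Union bound: P[∪_{i=1}^{25} A_i] ≤ Σ_i P[A_i] ≤ 25·p = 25·(22/575) = 22/23.
Numerically: 22/23 ≈ 0.956522.
Is 22/23 < 1? YES.
Since P[∪ A_i] ≤ 22/23 < 1, the complement has P[∩ A_i^c] ≥ 1 − 22/23 = 1/23 > 0, so some outcome avoids every A_i.

25·p = 22/23 ≈ 0.956522; existence CERTIFIED by the union bound.


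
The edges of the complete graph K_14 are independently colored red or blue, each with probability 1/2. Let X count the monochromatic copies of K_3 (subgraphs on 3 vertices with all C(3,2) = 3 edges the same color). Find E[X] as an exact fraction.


Let X = Σ_S X_S over the C(14, 3) = 364 subsets S of size 3, where X_S = 1 if the K_3 on S is monochromatic.
For a fixed S, the K_3 on S has C(3, 2) = 3 edges. P[all 3 edges red] = (1/2)^3, and likewise for blue, so P[monochromatic] = 2·(1/2)^3 = 2^{1 − 3} = 1/4.
Summing: E[X] = C(14, 3) · 2^{1 − 3} = 364 · 1/4 = 91.
Numerically: E[X] ≈ 91.0000.

E[X] = C(14,3)·2^(1−C(3,2)) = 91 ≈ 91.0000.


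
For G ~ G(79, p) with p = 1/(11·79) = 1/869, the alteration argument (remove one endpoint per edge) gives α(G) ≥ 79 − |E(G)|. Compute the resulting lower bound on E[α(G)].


E[|E(G)|] = C(79, 2)·p = 3081 · (1/869) = 39/11.
E[α(G)] ≥ n − E[|E(G)|] = 79 − 39/11 = 830/11.
Numerically: ≈ 75.45455.
(This is only a lower bound; the true E[α(G)] may be larger.)

E[α(G)] ≥ 830/11 ≈ 75.45455.


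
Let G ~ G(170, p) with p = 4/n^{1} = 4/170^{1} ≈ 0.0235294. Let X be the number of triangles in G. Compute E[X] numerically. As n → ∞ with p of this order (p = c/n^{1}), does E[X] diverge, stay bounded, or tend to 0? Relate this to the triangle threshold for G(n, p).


Number of potential triangles: C(170, 3) = 804440.
Each occurs with probability p³ ≈ (0.0235294)³ ≈ 1.30266640e-05.
By linearity: E[X] = C(170, 3)·p³ ≈ 804440 · 1.30266640e-05 ≈ 10.479170.
Here α = 1, so p = 4/n is exactly at the triangle threshold p ~ 1/n. Asymptotically E[X] → c³/6 = 4³/6 = 32/3 ≈ 10.666667, a bounded constant. In this regime the triangle count is asymptotically Poisson(c³/6).

E[X] ≈ 10.479170; in regime p = Θ(1/n^{1}) E[X] stays bounded (at the triangle threshold p ~ 1/n).


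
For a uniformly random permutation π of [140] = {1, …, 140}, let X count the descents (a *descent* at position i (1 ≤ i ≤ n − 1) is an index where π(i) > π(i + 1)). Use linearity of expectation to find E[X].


Write X = Σ X_I over i = 1, …, 139, with X_I the indicator of one descent.
There are 139 indicators.
For each fixed i, the pair (π(i), π(i+1)) is a uniformly random ordered pair of distinct values from {1, …, 140}; by symmetry P[π(i) > π(i+1)] = 1/2.
By linearity: E[X] = 139 · (1/2) = (140 − 1) · (1/2) = 139/2 ≈ 69.500.

E[X] = 139/2 = 69.500.


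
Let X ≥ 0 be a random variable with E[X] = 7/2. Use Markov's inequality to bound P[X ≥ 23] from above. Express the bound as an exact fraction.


μ = E[X] = 7/2, a = 23.
Markov: P[X ≥ 23] ≤ μ/a = (7/2)/23 = 7/46.
Numerically: ≈ 0.152.
(Since a = 23 > μ = 3.500, the bound 7/46 is < 1 and informative.)

P[X ≥ 23] ≤ 7/46 ≈ 0.152.


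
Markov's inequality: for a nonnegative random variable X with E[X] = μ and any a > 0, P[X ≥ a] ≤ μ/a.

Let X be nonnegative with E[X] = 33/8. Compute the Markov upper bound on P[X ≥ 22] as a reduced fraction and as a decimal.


μ = E[X] = 33/8, a = 22.
Markov: P[X ≥ 22] ≤ μ/a = (33/8)/22 = 3/16.
Numerically: ≈ 0.18750.
(Since a = 22 > μ = 4.12500, the bound 3/16 is < 1 and informative.)

P[X ≥ 22] ≤ 3/16 ≈ 0.18750.


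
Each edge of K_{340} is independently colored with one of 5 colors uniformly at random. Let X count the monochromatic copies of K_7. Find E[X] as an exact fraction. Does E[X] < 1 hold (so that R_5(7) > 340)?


E[X] = C(340, 7) · 5^{1 − 21} = 97932136940560 · 5^{−20} = 97932136940560/95367431640625.
As a reduced fraction: E[X] = 19586427388112/19073486328125 ≈ 1.0269.
Is E[X] < 1? NO.
Since E[X] ≥ 1, the first-moment bound is inconclusive at n = 340; it does NOT by itself certify R_5(7) > 340.

E[X] = 19586427388112/19073486328125 ≈ 1.0269; E[X] ≥ 1; first-moment method inconclusive here.


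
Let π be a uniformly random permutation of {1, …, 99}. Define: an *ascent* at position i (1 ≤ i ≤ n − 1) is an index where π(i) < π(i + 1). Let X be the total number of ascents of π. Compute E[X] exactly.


Write X = Σ X_I over i = 1, …, 98, with X_I the indicator of one ascent.
There are 98 indicators.
For each fixed i, the pair (π(i), π(i+1)) is a uniformly random ordered pair of distinct values from {1, …, 99}; by symmetry P[π(i) < π(i+1)] = 1/2.
By linearity: E[X] = 98 · (1/2) = (99 − 1) · (1/2) = 49 ≈ 49.0000.

E[X] = 49 = 49.0000.


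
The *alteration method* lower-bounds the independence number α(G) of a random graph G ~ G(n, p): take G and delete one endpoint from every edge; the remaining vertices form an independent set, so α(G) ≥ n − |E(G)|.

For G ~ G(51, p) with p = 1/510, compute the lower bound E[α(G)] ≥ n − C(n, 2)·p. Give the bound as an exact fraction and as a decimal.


E[|E(G)|] = C(51, 2)·p = 1275 · (1/510) = 5/2.
E[α(G)] ≥ n − E[|E(G)|] = 51 − 5/2 = 97/2.
Numerically: ≈ 48.500.
(This is only a lower bound; the true E[α(G)] may be larger.)

E[α(G)] ≥ 97/2 ≈ 48.500.


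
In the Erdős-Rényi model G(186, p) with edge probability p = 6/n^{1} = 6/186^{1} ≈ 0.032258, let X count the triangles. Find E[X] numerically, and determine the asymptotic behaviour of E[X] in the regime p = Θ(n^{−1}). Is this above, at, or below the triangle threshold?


Number of potential triangles: C(186, 3) = 1055240.
Each occurs with probability p³ ≈ (0.032258)³ ≈ 3.3567185e-05.
By linearity: E[X] = C(186, 3)·p³ ≈ 1055240 · 3.3567185e-05 ≈ 35.42144.
Here α = 1, so p = 6/n is exactly at the triangle threshold p ~ 1/n. Asymptotically E[X] → c³/6 = 6³/6 = 36 ≈ 36.00000, a bounded constant. In this regime the triangle count is asymptotically Poisson(c³/6).

E[X] ≈ 35.42144; in regime p = Θ(1/n^{1}) E[X] stays bounded (at the triangle threshold p ~ 1/n).


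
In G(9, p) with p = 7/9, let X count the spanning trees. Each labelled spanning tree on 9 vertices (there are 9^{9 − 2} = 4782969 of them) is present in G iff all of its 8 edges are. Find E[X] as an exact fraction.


K_9 has 9^{9 − 2} = 4782969 labelled spanning trees.
For each such spanning tree H, let X_H = 1 if all 8 edges of H are present in G. Then P[X_H = 1] = p^{8} = (7/9)^{8} = 5764801/43046721.
By linearity: E[X] = Σ_H E[X_H] = 4782969 · p^{8} = 4782969 · 5764801/43046721 = 5764801/9.
Numerically: E[X] ≈ 6.4053e+05.

E[X] = 4782969 · (7/9)^{8} = 5764801/9 ≈ 6.4053e+05.


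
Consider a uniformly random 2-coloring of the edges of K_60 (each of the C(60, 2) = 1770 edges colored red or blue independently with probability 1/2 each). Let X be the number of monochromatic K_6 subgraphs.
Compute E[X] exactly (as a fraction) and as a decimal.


Let X = Σ_S X_S over the C(60, 6) = 50063860 subsets S of size 6, where X_S = 1 if the K_6 on S is monochromatic.
For a fixed S, the K_6 on S has C(6, 2) = 15 edges. P[all 15 edges red] = (1/2)^15, and likewise for blue, so P[monochromatic] = 2·(1/2)^15 = 2^{1 − 15} = 1/16384.
By linearity of expectation: E[X] = C(60, 6) · 2^{1 − 15} = 50063860 · 1/16384 = 12515965/4096.
Numerically: E[X] ≈ 3055.656.

E[X] = C(60,6)·2^(1−C(6,2)) = 12515965/4096 ≈ 3055.656.


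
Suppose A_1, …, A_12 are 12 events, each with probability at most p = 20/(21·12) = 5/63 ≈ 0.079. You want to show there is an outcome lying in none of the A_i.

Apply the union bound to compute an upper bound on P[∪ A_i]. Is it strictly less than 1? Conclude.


Union bound: P[∪_{i=1}^{12} A_i] ≤ Σ_i P[A_i] ≤ 12·p = 12·(5/63) = 20/21.
Numerically: 20/21 ≈ 0.952.
Is 20/21 < 1? YES.
Since P[∪ A_i] ≤ 20/21 < 1, the complement has P[∩ A_i^c] ≥ 1 − 20/21 = 1/21 > 0, so some outcome avoids every A_i.

12·p = 20/21 ≈ 0.952; existence CERTIFIED by the union bound.


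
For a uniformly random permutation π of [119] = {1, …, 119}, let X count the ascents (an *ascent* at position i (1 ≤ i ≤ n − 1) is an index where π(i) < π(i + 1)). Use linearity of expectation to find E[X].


Write X = Σ X_I over i = 1, …, 118, with X_I the indicator of one ascent.
There are 118 indicators.
For each fixed i, the pair (π(i), π(i+1)) is a uniformly random ordered pair of distinct values from {1, …, 119}; by symmetry P[π(i) < π(i+1)] = 1/2.
By linearity: E[X] = 118 · (1/2) = (119 − 1) · (1/2) = 59 ≈ 59.000.

E[X] = 59 = 59.000.


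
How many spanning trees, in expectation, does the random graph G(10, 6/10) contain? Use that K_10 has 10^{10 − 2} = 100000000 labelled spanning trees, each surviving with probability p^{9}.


K_10 has 10^{10 − 2} = 100000000 labelled spanning trees.
For each such spanning tree H, let X_H = 1 if all 9 edges of H are present in G. Then P[X_H = 1] = p^{9} = (3/5)^{9} = 19683/1953125.
By linearity of expectation: E[X] = Σ_H E[X_H] = 100000000 · p^{9} = 100000000 · 19683/1953125 = 5038848/5.
Numerically: E[X] ≈ 1.00777e+06.

E[X] = 100000000 · (3/5)^{9} = 5038848/5 ≈ 1.00777e+06.


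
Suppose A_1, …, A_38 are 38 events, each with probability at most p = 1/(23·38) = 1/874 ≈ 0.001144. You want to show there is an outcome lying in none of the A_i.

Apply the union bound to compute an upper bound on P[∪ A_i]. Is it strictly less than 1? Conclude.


Union bound: P[∪_{i=1}^{38} A_i] ≤ Σ_i P[A_i] ≤ 38·p = 38·(1/874) = 1/23.
Numerically: 1/23 ≈ 0.043478.
Is 1/23 < 1? YES.
Since P[∪ A_i] ≤ 1/23 < 1, the complement has P[∩ A_i^c] ≥ 1 − 1/23 = 22/23 > 0, so some outcome avoids every A_i.

38·p = 1/23 ≈ 0.043478; existence CERTIFIED by the union bound.


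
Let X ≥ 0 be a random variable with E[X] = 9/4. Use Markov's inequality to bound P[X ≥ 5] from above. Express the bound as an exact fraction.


μ = E[X] = 9/4, a = 5.
Markov: P[X ≥ 5] ≤ μ/a = (9/4)/5 = 9/20.
Numerically: ≈ 0.45000.
(Since a = 5 > μ = 2.25000, the bound 9/20 is < 1 and informative.)

P[X ≥ 5] ≤ 9/20 ≈ 0.45000.


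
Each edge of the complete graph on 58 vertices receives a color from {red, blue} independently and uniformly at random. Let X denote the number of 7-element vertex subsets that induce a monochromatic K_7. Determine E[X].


Let X = Σ_S X_S over the C(58, 7) = 300674088 subsets S of size 7, where X_S = 1 if the K_7 on S is monochromatic.
For a fixed S, the K_7 on S has C(7, 2) = 21 edges. P[all 21 edges red] = (1/2)^21, and likewise for blue, so P[monochromatic] = 2·(1/2)^21 = 2^{1 − 21} = 1/1048576.
Summing: E[X] = C(58, 7) · 2^{1 − 21} = 300674088 · 1/1048576 = 37584261/131072.
Numerically: E[X] ≈ 286.74516.

E[X] = C(58,7)·2^(1−C(7,2)) = 37584261/131072 ≈ 286.74516.


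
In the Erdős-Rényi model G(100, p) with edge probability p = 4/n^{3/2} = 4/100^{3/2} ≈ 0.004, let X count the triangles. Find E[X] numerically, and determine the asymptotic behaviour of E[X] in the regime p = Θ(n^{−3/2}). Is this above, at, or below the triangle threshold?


Number of potential triangles: C(100, 3) = 161700.
Each occurs with probability p³ ≈ (0.004)³ ≈ 6.40000000e-08.
By linearity: E[X] = C(100, 3)·p³ ≈ 161700 · 6.40000000e-08 ≈ 0.010349.
Since α = 3/2 > 1, p = c/n^{3/2} = o(1/n) is below the triangle threshold p ~ 1/n. Asymptotically E[X] ~ (c³/6)·n^{3(1−α)} = (4³/6)·n^{-1.5} → 0, so by Markov's inequality G has no triangles w.h.p.

E[X] ≈ 0.010349; in regime p = Θ(1/n^{3/2}) E[X] tends to 0 (below the triangle threshold p ~ 1/n).


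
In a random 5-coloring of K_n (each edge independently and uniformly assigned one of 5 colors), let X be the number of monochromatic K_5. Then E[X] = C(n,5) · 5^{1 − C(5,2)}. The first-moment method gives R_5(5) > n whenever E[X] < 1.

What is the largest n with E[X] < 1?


We need C(n, 5) · 5^{1 − 10} < 1, i.e. C(n, 5) < 5^{10 − 1} = 1953125.
Check values of n near the boundary:
  n = 45: C(45, 5) = 1221759; 1221759 < 1953125? YES
  n = 46: C(46, 5) = 1370754; 1370754 < 1953125? YES
  n = 47: C(47, 5) = 1533939; 1533939 < 1953125? YES
  n = 48: C(48, 5) = 1712304; 1712304 < 1953125? YES
  n = 49: C(49, 5) = 1906884; 1906884 < 1953125? YES
  n = 50: C(50, 5) = 2118760; 2118760 < 1953125? NO
  n = 51: C(51, 5) = 2349060; 2349060 < 1953125? NO
The largest n with C(n, 5) < 1953125 is n = 49 (where E[X] = 1906884/1953125 ≈ 0.976325). Hence R_5(5) > 49, i.e. R_5(5) ≥ 50.

Largest n = 49; hence R_5(5) > 49.


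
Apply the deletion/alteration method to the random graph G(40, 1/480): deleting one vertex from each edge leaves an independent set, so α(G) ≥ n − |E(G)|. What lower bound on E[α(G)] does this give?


E[|E(G)|] = C(40, 2)·p = 780 · (1/480) = 13/8.
E[α(G)] ≥ n − E[|E(G)|] = 40 − 13/8 = 307/8.
Numerically: ≈ 38.375000.
(This is only a lower bound; the true E[α(G)] may be larger.)

E[α(G)] ≥ 307/8 ≈ 38.375000.


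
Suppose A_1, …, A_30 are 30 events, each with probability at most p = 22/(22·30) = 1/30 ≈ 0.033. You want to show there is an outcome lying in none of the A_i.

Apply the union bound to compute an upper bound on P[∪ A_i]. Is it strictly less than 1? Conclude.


Union bound: P[∪_{i=1}^{30} A_i] ≤ Σ_i P[A_i] ≤ 30·p = 30·(1/30) = 1.
Numerically: 1 ≈ 1.000.
Is 1 < 1? NO.
Since the bound 1 is ≥ 1, the union bound is uninformative here; it does NOT by itself certify existence.

30·p = 1 ≈ 1.000; existence NOT certified by the union bound.


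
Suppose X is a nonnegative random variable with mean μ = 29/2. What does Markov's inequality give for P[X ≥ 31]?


μ = E[X] = 29/2, a = 31.
Markov: P[X ≥ 31] ≤ μ/a = (29/2)/31 = 29/62.
Numerically: ≈ 0.4677.
(Since a = 31 > μ = 14.5000, the bound 29/62 is < 1 and informative.)

P[X ≥ 31] ≤ 29/62 ≈ 0.4677.


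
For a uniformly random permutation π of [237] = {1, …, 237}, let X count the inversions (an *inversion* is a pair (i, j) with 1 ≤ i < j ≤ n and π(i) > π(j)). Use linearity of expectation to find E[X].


Write X = Σ X_I over the C(237, 2) = 27966 pairs i < j, with X_I the indicator of one inversion.
There are 27966 indicators.
For each fixed pair i < j, the values π(i) and π(j) are two distinct elements of {1, …, 237} in uniformly random order; by symmetry P[π(i) > π(j)] = 1/2.
By linearity: E[X] = 27966 · (1/2) = C(237, 2) · (1/2) = 27966/2 = 13983 ≈ 13983.0000.

E[X] = 13983 = 13983.0000.


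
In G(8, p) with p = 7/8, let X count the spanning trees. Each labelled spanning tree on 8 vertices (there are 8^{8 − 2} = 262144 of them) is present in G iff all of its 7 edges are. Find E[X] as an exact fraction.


K_8 has 8^{8 − 2} = 262144 labelled spanning trees.
For each such spanning tree H, let X_H = 1 if all 7 edges of H are present in G. Then P[X_H = 1] = p^{7} = (7/8)^{7} = 823543/2097152.
Summing the indicators: E[X] = Σ_H E[X_H] = 262144 · p^{7} = 262144 · 823543/2097152 = 823543/8.
Numerically: E[X] ≈ 102943.

E[X] = 262144 · (7/8)^{7} = 823543/8 ≈ 102943.


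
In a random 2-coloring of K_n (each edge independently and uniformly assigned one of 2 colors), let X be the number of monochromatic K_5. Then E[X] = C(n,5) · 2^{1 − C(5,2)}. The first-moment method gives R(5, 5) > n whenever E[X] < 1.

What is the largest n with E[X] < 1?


We need C(n, 5) · 2^{1 − 10} < 1, i.e. C(n, 5) < 2^{10 − 1} = 512.
Check values of n near the boundary:
  n = 6: C(6, 5) = 6; 6 < 512? YES
  n = 7: C(7, 5) = 21; 21 < 512? YES
  n = 8: C(8, 5) = 56; 56 < 512? YES
  n = 9: C(9, 5) = 126; 126 < 512? YES
  n = 10: C(10, 5) = 252; 252 < 512? YES
  n = 11: C(11, 5) = 462; 462 < 512? YES
  n = 12: C(12, 5) = 792; 792 < 512? NO
The largest n with C(n, 5) < 512 is n = 11 (where E[X] = 231/256 ≈ 0.902). Hence R(5, 5) > 11, i.e. R(5, 5) ≥ 12.

Largest n = 11; hence R(5, 5) > 11.


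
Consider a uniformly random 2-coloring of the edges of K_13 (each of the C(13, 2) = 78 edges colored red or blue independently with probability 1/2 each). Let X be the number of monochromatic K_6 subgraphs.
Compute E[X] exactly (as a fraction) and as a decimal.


Let X = Σ_S X_S over the C(13, 6) = 1716 subsets S of size 6, where X_S = 1 if the K_6 on S is monochromatic.
For a fixed S, the K_6 on S has C(6, 2) = 15 edges. P[all 15 edges red] = (1/2)^15, and likewise for blue, so P[monochromatic] = 2·(1/2)^15 = 2^{1 − 15} = 1/16384.
By linearity: E[X] = C(13, 6) · 2^{1 − 15} = 1716 · 1/16384 = 429/4096.
Numerically: E[X] ≈ 0.105.

E[X] = C(13,6)·2^(1−C(6,2)) = 429/4096 ≈ 0.105.


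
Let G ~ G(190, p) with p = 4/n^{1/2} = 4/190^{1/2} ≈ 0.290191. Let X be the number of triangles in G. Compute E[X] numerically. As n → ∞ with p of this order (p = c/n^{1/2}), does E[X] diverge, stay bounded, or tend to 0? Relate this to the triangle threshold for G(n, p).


Number of potential triangles: C(190, 3) = 1125180.
Each occurs with probability p³ ≈ (0.290191)³ ≈ 2.44370947e-02.
By linearity: E[X] = C(190, 3)·p³ ≈ 1125180 · 2.44370947e-02 ≈ 27496.130260.
Since α = 1/2 < 1, p = c/n^{1/2} ≫ 1/n is above the triangle threshold p ~ 1/n. Asymptotically E[X] ~ (c³/6)·n^{3(1−α)} = (4³/6)·n^{1.5} → ∞; triangles are abundant w.h.p.

E[X] ≈ 27496.130260; in regime p = Θ(1/n^{1/2}) E[X] diverges (above the triangle threshold p ~ 1/n).


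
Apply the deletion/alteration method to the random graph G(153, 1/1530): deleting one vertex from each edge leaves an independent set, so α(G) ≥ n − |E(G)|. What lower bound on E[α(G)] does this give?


E[|E(G)|] = C(153, 2)·p = 11628 · (1/1530) = 38/5.
E[α(G)] ≥ n − E[|E(G)|] = 153 − 38/5 = 727/5.
Numerically: ≈ 145.40000.
(This is only a lower bound; the true E[α(G)] may be larger.)

E[α(G)] ≥ 727/5 ≈ 145.40000.


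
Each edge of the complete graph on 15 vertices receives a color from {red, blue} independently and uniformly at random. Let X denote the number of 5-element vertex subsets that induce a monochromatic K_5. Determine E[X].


Let X = Σ_S X_S over the C(15, 5) = 3003 subsets S of size 5, where X_S = 1 if the K_5 on S is monochromatic.
For a fixed S, the K_5 on S has C(5, 2) = 10 edges. P[all 10 edges red] = (1/2)^10, and likewise for blue, so P[monochromatic] = 2·(1/2)^10 = 2^{1 − 10} = 1/512.
By linearity of expectation: E[X] = C(15, 5) · 2^{1 − 10} = 3003 · 1/512 = 3003/512.
Numerically: E[X] ≈ 5.8652.

E[X] = C(15,5)·2^(1−C(5,2)) = 3003/512 ≈ 5.8652.


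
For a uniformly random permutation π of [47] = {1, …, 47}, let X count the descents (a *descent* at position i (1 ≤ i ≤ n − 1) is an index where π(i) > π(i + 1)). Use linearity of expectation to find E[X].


Write X = Σ X_I over i = 1, …, 46, with X_I the indicator of one descent.
There are 46 indicators.
For each fixed i, the pair (π(i), π(i+1)) is a uniformly random ordered pair of distinct values from {1, …, 47}; by symmetry P[π(i) > π(i+1)] = 1/2.
By linearity: E[X] = 46 · (1/2) = (47 − 1) · (1/2) = 23 ≈ 23.000.

E[X] = 23 = 23.000.


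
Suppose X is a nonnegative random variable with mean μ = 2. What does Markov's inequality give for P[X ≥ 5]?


μ = E[X] = 2, a = 5.
Markov: P[X ≥ 5] ≤ μ/a = (2)/5 = 2/5.
Numerically: ≈ 0.40000.
(Since a = 5 > μ = 2.00000, the bound 2/5 is < 1 and informative.)

P[X ≥ 5] ≤ 2/5 ≈ 0.40000.


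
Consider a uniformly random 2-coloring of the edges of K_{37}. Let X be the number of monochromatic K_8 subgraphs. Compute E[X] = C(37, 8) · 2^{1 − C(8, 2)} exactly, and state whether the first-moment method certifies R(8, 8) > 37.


E[X] = C(37, 8) · 2^{1 − 28} = 38608020 · 2^{−27} = 38608020/134217728.
As a reduced fraction: E[X] = 9652005/33554432 ≈ 0.288.
Is E[X] < 1? YES.
Since E[X] < 1, there exists a 2-coloring of K_{37} with no monochromatic K_8; hence R(8, 8) > 37.

E[X] = 9652005/33554432 ≈ 0.288; E[X] < 1, so R(8, 8) > 37.


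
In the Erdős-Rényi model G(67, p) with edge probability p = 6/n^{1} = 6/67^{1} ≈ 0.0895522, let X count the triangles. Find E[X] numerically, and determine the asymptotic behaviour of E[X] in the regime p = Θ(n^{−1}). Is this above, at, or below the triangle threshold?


Number of potential triangles: C(67, 3) = 47905.
Each occurs with probability p³ ≈ (0.0895522)³ ≈ 7.18173446e-04.
By linearity: E[X] = C(67, 3)·p³ ≈ 47905 · 7.18173446e-04 ≈ 34.404099.
Here α = 1, so p = 6/n is exactly at the triangle threshold p ~ 1/n. Asymptotically E[X] → c³/6 = 6³/6 = 36 ≈ 36.000000, a bounded constant. In this regime the triangle count is asymptotically Poisson(c³/6).

E[X] ≈ 34.404099; in regime p = Θ(1/n^{1}) E[X] stays bounded (at the triangle threshold p ~ 1/n).


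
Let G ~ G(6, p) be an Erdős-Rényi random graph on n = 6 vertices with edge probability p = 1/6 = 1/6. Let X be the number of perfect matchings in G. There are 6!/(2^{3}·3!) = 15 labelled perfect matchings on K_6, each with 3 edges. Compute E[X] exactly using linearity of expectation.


K_6 has 6!/(2^{3}·3!) = 15 labelled perfect matchings.
For each such perfect matching H, let X_H = 1 if all 3 edges of H are present in G. Then P[X_H = 1] = p^{3} = (1/6)^{3} = 1/216.
By linearity of expectation: E[X] = Σ_H E[X_H] = 15 · p^{3} = 15 · 1/216 = 5/72.
Numerically: E[X] ≈ 0.0694.

E[X] = 15 · (1/6)^{3} = 5/72 ≈ 0.0694.
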